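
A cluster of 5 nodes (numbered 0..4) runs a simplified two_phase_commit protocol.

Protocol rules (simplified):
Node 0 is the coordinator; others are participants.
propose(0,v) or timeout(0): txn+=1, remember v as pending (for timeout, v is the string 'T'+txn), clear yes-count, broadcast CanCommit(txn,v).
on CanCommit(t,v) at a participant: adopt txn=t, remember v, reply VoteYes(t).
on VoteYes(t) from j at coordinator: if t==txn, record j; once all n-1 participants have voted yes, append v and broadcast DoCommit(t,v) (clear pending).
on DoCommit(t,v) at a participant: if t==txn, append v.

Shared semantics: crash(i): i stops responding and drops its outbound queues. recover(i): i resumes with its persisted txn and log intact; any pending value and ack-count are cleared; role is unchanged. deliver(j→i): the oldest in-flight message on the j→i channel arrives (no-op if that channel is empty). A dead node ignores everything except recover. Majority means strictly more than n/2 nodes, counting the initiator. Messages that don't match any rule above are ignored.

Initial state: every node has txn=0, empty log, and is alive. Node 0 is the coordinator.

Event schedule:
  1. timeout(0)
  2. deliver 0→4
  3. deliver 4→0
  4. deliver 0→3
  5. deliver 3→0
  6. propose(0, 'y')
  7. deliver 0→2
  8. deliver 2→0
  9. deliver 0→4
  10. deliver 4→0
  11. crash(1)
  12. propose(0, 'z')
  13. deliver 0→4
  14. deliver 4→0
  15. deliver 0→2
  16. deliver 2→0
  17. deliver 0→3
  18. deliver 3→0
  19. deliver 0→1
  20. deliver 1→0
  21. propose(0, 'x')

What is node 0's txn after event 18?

1. timeout(0):  <0:coor t1 ->
2. deliver 0→4:  <4:part t1 ->
3. deliver 4→0:  nop
4. deliver 0→3:  <3:part t1 ->
5. deliver 3→0:  nop
6. propose(0,'y'):  <0:coor t2 ->
7. deliver 0→2:  <2:part t1 ->
8. deliver 2→0:  nop
9. deliver 0→4:  <4:part t2 ->
10. deliver 4→0:  nop
11. crash(1):  <1:✗part t0 ->
12. propose(0,'z'):  <0:coor t3 ->
13. deliver 0→4:  <4:part t3 ->
14. deliver 4→0:  nop
15. deliver 0→2:  <2:part t2 ->
16. deliver 2→0:  nop
17. deliver 0→3:  <3:part t2 ->
18. deliver 3→0:  nop

3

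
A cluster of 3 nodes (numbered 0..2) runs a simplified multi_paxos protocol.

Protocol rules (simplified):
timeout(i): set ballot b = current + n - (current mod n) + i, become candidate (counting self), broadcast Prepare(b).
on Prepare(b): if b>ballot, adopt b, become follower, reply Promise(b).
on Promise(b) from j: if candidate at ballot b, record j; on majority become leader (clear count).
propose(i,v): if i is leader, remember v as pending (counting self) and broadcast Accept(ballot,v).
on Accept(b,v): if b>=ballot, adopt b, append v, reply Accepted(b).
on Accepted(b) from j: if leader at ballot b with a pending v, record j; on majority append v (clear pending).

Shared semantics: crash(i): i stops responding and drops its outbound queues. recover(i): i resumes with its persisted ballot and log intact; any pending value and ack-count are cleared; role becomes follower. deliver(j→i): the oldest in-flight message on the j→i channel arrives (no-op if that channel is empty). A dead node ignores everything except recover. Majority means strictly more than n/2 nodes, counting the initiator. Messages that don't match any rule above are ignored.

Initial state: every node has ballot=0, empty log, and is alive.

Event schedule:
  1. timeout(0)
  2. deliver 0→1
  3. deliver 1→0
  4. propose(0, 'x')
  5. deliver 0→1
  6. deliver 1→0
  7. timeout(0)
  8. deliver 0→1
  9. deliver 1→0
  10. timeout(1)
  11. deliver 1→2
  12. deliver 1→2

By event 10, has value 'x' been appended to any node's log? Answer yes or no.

yes

after 1 — timeout(0): n0:cand/b3/[-]
after 2 — deliver 0→1: n1:foll/b3/[-]
after 3 — deliver 1→0: n0:lead/b3/[-]
after 4 — propose(0,'x'): ·
after 5 — deliver 0→1: n1:foll/b3/[x]
after 6 — deliver 1→0: n0:lead/b3/[x]
after 7 — timeout(0): n0:cand/b6/[x]
after 8 — deliver 0→1: n1:foll/b6/[x]
after 9 — deliver 1→0: n0:lead/b6/[x]
after 10 — timeout(1): n1:cand/b10/[x]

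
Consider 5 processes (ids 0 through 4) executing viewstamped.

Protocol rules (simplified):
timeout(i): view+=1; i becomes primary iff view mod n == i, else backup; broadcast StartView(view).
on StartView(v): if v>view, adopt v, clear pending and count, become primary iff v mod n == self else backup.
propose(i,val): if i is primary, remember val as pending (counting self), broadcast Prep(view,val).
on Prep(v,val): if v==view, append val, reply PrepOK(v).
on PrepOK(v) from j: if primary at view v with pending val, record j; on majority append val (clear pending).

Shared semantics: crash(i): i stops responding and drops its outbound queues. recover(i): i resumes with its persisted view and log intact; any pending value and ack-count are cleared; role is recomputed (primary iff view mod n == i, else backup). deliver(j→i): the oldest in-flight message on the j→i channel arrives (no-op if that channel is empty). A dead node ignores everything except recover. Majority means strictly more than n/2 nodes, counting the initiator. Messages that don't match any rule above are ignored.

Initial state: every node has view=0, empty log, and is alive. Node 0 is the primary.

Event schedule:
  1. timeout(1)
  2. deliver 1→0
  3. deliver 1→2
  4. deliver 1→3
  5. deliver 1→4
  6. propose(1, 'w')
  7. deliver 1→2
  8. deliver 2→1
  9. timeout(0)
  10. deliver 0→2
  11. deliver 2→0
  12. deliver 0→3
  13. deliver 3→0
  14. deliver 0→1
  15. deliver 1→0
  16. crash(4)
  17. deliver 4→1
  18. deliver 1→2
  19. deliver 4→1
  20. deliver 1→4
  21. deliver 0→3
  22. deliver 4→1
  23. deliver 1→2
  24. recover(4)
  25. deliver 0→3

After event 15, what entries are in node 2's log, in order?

w

1. timeout(1):  <1:prim v1 ->
2. deliver 1→0:  <0:back v1 ->
3. deliver 1→2:  <2:back v1 ->
4. deliver 1→3:  <3:back v1 ->
5. deliver 1→4:  <4:back v1 ->
6. propose(1,'w'):  nop
7. deliver 1→2:  <2:back v1 w>
8. deliver 2→1:  nop
9. timeout(0):  <0:back v2 ->
10. deliver 0→2:  <2:prim v2 w>
11. deliver 2→0:  nop
12. deliver 0→3:  <3:back v2 ->
13. deliver 3→0:  nop
14. deliver 0→1:  <1:back v2 ->
15. deliver 1→0:  nop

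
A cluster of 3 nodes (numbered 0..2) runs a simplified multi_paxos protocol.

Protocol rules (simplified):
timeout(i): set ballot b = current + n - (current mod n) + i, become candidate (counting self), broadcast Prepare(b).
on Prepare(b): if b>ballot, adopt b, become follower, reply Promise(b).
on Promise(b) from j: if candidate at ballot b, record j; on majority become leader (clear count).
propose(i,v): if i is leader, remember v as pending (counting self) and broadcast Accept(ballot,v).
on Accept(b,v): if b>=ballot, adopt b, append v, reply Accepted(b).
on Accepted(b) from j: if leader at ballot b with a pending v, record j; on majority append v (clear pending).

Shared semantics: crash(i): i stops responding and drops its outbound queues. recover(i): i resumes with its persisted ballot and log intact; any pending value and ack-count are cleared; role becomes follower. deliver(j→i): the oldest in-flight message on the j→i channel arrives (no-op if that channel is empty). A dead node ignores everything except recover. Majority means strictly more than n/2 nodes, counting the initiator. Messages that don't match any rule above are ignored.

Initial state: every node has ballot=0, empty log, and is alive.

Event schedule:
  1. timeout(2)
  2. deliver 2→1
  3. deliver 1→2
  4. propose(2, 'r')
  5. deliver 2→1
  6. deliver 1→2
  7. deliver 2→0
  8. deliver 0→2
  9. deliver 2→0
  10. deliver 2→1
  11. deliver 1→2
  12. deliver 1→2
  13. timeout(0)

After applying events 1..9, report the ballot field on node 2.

after 1 — timeout(2): n2:cand/b5/[-]
after 2 — deliver 2→1: n1:foll/b5/[-]
after 3 — deliver 1→2: n2:lead/b5/[-]
after 4 — propose(2,'r'): ·
after 5 — deliver 2→1: n1:foll/b5/[r]
after 6 — deliver 1→2: n2:lead/b5/[r]
after 7 — deliver 2→0: n0:foll/b5/[-]
after 8 — deliver 0→2: ·
after 9 — deliver 2→0: n0:foll/b5/[r]

5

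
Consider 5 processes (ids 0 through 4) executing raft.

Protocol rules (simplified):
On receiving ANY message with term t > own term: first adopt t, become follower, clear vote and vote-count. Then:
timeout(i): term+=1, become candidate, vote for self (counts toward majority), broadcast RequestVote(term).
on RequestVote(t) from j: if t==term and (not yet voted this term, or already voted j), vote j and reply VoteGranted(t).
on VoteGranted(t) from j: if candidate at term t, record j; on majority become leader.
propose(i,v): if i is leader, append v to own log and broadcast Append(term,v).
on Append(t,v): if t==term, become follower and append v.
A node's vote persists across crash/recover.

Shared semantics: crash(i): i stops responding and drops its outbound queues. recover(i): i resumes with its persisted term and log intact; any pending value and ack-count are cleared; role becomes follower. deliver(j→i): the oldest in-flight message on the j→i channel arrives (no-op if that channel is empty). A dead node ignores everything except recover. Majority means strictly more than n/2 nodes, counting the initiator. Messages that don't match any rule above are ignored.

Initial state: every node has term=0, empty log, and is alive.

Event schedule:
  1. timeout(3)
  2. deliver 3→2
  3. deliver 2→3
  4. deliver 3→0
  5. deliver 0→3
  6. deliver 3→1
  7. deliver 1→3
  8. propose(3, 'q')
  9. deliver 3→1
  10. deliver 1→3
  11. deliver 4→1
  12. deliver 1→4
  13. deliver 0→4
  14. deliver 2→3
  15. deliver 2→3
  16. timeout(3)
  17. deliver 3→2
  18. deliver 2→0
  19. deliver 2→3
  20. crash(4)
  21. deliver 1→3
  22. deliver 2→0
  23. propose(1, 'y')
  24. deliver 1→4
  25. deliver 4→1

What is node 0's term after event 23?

1

[1] timeout(3) → N3(cand t1 [-])
[2] deliver 3→2 → N2(foll t1 [-])
[3] deliver 2→3 → ∅
[4] deliver 3→0 → N0(foll t1 [-])
[5] deliver 0→3 → N3(lead t1 [-])
[6] deliver 3→1 → N1(foll t1 [-])
[7] deliver 1→3 → ∅
[8] propose(3,'q') → N3(lead t1 [q])
[9] deliver 3→1 → N1(foll t1 [q])
[10] deliver 1→3 → ∅
[11] deliver 4→1 → ∅
[12] deliver 1→4 → ∅
[13] deliver 0→4 → ∅
[14] deliver 2→3 → ∅
[15] deliver 2→3 → ∅
[16] timeout(3) → N3(cand t2 [q])
[17] deliver 3→2 → N2(foll t1 [q])
[18] deliver 2→0 → ∅
[19] deliver 2→3 → ∅
[20] crash(4) → N4(✗foll t0 [-])
[21] deliver 1→3 → ∅
[22] deliver 2→0 → ∅
[23] propose(1,'y') → ∅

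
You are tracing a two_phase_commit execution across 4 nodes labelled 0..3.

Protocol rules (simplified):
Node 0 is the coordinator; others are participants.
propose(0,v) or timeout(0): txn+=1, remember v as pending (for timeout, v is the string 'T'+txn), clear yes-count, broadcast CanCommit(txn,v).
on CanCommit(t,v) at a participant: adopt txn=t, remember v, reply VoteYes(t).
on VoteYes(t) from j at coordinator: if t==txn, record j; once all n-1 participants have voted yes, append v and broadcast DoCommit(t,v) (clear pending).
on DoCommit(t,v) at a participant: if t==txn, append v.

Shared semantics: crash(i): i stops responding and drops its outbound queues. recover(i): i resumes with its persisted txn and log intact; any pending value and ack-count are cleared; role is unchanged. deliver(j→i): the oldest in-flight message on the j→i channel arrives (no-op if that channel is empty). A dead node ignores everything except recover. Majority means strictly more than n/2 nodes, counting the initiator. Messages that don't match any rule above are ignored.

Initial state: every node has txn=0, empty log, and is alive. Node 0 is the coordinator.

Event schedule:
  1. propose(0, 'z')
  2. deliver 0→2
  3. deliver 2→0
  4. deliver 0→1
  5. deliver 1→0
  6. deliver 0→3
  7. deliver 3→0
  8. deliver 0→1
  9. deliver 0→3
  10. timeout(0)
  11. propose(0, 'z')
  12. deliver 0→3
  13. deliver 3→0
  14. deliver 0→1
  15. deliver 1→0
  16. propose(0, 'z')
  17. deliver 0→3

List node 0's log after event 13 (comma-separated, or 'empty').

z

1. propose(0,'z'):  <0:coor t1 ->
2. deliver 0→2:  <2:part t1 ->
3. deliver 2→0:  nop
4. deliver 0→1:  <1:part t1 ->
5. deliver 1→0:  nop
6. deliver 0→3:  <3:part t1 ->
7. deliver 3→0:  <0:coor t1 z>
8. deliver 0→1:  <1:part t1 z>
9. deliver 0→3:  <3:part t1 z>
10. timeout(0):  <0:coor t2 z>
11. propose(0,'z'):  <0:coor t3 z>
12. deliver 0→3:  <3:part t2 z>
13. deliver 3→0:  nop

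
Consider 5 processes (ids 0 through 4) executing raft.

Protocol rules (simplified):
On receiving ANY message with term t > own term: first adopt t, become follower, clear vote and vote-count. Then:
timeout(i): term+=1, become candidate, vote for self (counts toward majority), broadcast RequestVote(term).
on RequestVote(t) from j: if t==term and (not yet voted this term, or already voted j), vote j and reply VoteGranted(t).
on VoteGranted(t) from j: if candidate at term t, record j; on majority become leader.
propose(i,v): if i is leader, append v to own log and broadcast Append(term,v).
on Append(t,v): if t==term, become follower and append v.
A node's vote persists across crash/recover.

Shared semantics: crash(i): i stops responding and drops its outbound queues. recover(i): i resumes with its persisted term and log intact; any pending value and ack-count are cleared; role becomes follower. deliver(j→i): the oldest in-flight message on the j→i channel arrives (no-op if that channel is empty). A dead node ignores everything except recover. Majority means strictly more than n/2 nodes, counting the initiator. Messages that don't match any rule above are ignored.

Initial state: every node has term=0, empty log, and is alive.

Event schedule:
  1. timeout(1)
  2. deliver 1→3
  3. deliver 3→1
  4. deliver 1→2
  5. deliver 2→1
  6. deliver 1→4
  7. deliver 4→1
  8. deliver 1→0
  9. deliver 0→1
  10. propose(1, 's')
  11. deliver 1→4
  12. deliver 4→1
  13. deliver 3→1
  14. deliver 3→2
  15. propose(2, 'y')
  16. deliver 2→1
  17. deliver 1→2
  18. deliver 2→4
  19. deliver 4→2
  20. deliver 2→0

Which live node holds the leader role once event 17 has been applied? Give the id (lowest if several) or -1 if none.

1

1. timeout(1):  <1:cand t1 ->
2. deliver 1→3:  <3:foll t1 ->
3. deliver 3→1:  nop
4. deliver 1→2:  <2:foll t1 ->
5. deliver 2→1:  <1:lead t1 ->
6. deliver 1→4:  <4:foll t1 ->
7. deliver 4→1:  nop
8. deliver 1→0:  <0:foll t1 ->
9. deliver 0→1:  nop
10. propose(1,'s'):  <1:lead t1 s>
11. deliver 1→4:  <4:foll t1 s>
12. deliver 4→1:  nop
13. deliver 3→1:  nop
14. deliver 3→2:  nop
15. propose(2,'y'):  nop
16. deliver 2→1:  nop
17. deliver 1→2:  <2:foll t1 s>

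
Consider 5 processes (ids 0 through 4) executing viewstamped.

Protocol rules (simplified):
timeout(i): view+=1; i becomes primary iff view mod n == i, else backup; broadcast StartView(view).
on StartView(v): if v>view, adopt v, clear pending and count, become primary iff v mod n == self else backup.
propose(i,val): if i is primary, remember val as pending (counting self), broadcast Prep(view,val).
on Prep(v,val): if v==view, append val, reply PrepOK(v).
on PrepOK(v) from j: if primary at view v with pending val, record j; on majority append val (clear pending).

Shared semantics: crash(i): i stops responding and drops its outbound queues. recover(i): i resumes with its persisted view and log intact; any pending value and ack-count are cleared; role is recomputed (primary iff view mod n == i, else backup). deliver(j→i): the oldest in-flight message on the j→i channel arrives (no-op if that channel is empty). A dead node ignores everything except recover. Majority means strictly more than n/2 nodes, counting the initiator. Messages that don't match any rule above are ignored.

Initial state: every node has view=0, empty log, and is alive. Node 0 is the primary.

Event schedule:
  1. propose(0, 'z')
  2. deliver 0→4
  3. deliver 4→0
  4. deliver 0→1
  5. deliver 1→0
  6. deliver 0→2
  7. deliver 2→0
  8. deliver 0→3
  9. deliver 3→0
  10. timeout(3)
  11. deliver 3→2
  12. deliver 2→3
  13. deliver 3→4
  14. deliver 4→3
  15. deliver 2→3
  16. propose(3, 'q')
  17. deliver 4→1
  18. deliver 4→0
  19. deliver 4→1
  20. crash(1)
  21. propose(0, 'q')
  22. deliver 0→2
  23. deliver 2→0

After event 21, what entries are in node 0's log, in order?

e1 propose(0,'z'): ·
e2 deliver 0→4: 4[back,v=0,z]
e3 deliver 4→0: ·
e4 deliver 0→1: 1[back,v=0,z]
e5 deliver 1→0: 0[prim,v=0,z]
e6 deliver 0→2: 2[back,v=0,z]
e7 deliver 2→0: ·
e8 deliver 0→3: 3[back,v=0,z]
e9 deliver 3→0: ·
e10 timeout(3): 3[back,v=1,z]
e11 deliver 3→2: 2[back,v=1,z]
e12 deliver 2→3: ·
e13 deliver 3→4: 4[back,v=1,z]
e14 deliver 4→3: ·
e15 deliver 2→3: ·
e16 propose(3,'q'): ·
e17 deliver 4→1: ·
e18 deliver 4→0: ·
e19 deliver 4→1: ·
e20 crash(1): 1[✗back,v=0,z]
e21 propose(0,'q'): ·

z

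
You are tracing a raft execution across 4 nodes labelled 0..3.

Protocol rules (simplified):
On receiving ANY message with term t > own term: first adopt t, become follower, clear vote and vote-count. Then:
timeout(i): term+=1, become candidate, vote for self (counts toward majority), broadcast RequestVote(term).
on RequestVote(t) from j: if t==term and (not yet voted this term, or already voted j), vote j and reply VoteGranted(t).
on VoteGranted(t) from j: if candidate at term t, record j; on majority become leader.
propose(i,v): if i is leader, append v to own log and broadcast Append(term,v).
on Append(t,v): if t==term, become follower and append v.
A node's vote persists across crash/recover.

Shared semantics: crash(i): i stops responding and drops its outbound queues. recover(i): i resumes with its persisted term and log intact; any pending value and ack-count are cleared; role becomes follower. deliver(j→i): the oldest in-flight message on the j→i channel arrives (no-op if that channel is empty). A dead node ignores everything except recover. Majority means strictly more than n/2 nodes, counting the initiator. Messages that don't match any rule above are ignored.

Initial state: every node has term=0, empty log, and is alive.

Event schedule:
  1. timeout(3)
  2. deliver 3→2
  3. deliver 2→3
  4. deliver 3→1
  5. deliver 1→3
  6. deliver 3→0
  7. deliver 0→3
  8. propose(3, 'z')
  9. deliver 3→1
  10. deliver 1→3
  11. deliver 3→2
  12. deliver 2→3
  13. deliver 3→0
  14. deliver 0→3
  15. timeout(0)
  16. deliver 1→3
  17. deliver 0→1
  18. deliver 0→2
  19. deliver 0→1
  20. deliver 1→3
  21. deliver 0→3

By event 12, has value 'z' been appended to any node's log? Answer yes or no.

yes

[1] timeout(3) → N3(cand t1 [-])
[2] deliver 3→2 → N2(foll t1 [-])
[3] deliver 2→3 → ∅
[4] deliver 3→1 → N1(foll t1 [-])
[5] deliver 1→3 → N3(lead t1 [-])
[6] deliver 3→0 → N0(foll t1 [-])
[7] deliver 0→3 → ∅
[8] propose(3,'z') → N3(lead t1 [z])
[9] deliver 3→1 → N1(foll t1 [z])
[10] deliver 1→3 → ∅
[11] deliver 3→2 → N2(foll t1 [z])
[12] deliver 2→3 → ∅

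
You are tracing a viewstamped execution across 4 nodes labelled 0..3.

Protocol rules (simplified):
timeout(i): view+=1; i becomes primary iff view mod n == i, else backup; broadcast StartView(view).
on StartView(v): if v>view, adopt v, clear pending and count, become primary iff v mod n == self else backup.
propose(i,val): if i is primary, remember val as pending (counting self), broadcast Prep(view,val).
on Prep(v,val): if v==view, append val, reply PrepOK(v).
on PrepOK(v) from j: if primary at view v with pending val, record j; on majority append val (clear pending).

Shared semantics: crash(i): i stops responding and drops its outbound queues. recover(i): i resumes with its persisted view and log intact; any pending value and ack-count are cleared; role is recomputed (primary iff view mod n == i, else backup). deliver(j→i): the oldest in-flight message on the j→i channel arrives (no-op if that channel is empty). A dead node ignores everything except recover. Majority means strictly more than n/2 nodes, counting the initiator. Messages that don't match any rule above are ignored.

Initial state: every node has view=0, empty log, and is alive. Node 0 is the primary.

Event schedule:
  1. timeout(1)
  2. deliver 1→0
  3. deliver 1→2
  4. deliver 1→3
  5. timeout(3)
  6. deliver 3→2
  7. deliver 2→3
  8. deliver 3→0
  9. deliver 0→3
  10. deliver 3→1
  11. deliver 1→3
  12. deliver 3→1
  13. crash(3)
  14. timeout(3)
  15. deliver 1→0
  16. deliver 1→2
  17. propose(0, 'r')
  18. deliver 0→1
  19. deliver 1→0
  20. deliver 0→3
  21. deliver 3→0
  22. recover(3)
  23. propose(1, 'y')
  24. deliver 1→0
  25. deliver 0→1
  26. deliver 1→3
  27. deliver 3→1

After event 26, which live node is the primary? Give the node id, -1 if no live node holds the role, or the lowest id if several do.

1. timeout(1):  <1:prim v1 ->
2. deliver 1→0:  <0:back v1 ->
3. deliver 1→2:  <2:back v1 ->
4. deliver 1→3:  <3:back v1 ->
5. timeout(3):  <3:back v2 ->
6. deliver 3→2:  <2:prim v2 ->
7. deliver 2→3:  nop
8. deliver 3→0:  <0:back v2 ->
9. deliver 0→3:  nop
10. deliver 3→1:  <1:back v2 ->
11. deliver 1→3:  nop
12. deliver 3→1:  nop
13. crash(3):  <3:✗back v2 ->
14. timeout(3):  nop
15. deliver 1→0:  nop
16. deliver 1→2:  nop
17. propose(0,'r'):  nop
18. deliver 0→1:  nop
19. deliver 1→0:  nop
20. deliver 0→3:  nop
21. deliver 3→0:  nop
22. recover(3):  <3:back v2 ->
23. propose(1,'y'):  nop
24. deliver 1→0:  nop
25. deliver 0→1:  nop
26. deliver 1→3:  nop

2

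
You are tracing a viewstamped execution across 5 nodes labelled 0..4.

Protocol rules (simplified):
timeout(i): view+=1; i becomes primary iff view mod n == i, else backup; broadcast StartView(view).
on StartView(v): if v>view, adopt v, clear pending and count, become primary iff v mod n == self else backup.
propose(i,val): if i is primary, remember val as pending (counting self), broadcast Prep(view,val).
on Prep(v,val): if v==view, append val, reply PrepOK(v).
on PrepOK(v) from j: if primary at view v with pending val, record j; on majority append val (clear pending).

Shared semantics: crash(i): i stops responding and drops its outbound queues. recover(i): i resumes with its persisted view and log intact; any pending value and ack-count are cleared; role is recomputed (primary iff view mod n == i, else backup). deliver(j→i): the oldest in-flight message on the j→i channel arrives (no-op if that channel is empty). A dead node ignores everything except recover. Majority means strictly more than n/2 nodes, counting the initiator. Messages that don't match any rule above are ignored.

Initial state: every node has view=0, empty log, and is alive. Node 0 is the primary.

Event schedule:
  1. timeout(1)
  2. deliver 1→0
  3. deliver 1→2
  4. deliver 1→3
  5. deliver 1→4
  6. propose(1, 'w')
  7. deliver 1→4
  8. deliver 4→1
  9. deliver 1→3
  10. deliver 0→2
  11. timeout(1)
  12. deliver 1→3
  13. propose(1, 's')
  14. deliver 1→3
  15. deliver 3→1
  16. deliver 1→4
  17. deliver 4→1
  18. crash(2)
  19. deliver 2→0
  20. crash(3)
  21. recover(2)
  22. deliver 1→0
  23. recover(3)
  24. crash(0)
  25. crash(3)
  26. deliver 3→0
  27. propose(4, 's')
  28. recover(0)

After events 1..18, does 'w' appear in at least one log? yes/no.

[1] timeout(1) → N1(prim v1 [-])
[2] deliver 1→0 → N0(back v1 [-])
[3] deliver 1→2 → N2(back v1 [-])
[4] deliver 1→3 → N3(back v1 [-])
[5] deliver 1→4 → N4(back v1 [-])
[6] propose(1,'w') → ∅
[7] deliver 1→4 → N4(back v1 [w])
[8] deliver 4→1 → ∅
[9] deliver 1→3 → N3(back v1 [w])
[10] deliver 0→2 → ∅
[11] timeout(1) → N1(back v2 [-])
[12] deliver 1→3 → N3(back v2 [w])
[13] propose(1,'s') → ∅
[14] deliver 1→3 → ∅
[15] deliver 3→1 → ∅
[16] deliver 1→4 → N4(back v2 [w])
[17] deliver 4→1 → ∅
[18] crash(2) → N2(✗back v1 [-])

yes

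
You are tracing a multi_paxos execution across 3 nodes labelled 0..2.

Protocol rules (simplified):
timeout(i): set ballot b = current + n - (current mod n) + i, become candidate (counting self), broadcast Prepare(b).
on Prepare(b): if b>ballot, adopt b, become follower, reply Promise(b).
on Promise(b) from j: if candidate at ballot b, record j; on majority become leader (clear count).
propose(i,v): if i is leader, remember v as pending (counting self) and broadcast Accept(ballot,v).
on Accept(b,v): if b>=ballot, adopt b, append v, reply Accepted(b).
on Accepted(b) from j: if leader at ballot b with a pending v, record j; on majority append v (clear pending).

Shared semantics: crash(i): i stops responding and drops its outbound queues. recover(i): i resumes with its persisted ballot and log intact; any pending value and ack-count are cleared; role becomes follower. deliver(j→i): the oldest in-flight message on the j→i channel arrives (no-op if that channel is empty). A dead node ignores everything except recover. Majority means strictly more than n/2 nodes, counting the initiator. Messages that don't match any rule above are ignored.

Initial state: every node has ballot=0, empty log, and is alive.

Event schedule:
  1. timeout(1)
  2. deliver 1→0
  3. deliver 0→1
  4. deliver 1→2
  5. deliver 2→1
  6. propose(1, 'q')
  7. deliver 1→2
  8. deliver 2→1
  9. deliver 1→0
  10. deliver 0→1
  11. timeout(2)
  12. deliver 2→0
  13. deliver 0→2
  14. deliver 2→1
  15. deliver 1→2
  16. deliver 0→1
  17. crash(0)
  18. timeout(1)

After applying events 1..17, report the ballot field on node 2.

8

1. timeout(1):  <1:cand b4 ->
2. deliver 1→0:  <0:foll b4 ->
3. deliver 0→1:  <1:lead b4 ->
4. deliver 1→2:  <2:foll b4 ->
5. deliver 2→1:  nop
6. propose(1,'q'):  nop
7. deliver 1→2:  <2:foll b4 q>
8. deliver 2→1:  <1:lead b4 q>
9. deliver 1→0:  <0:foll b4 q>
10. deliver 0→1:  nop
11. timeout(2):  <2:cand b8 q>
12. deliver 2→0:  <0:foll b8 q>
13. deliver 0→2:  <2:lead b8 q>
14. deliver 2→1:  <1:foll b8 q>
15. deliver 1→2:  nop
16. deliver 0→1:  nop
17. crash(0):  <0:✗foll b8 q>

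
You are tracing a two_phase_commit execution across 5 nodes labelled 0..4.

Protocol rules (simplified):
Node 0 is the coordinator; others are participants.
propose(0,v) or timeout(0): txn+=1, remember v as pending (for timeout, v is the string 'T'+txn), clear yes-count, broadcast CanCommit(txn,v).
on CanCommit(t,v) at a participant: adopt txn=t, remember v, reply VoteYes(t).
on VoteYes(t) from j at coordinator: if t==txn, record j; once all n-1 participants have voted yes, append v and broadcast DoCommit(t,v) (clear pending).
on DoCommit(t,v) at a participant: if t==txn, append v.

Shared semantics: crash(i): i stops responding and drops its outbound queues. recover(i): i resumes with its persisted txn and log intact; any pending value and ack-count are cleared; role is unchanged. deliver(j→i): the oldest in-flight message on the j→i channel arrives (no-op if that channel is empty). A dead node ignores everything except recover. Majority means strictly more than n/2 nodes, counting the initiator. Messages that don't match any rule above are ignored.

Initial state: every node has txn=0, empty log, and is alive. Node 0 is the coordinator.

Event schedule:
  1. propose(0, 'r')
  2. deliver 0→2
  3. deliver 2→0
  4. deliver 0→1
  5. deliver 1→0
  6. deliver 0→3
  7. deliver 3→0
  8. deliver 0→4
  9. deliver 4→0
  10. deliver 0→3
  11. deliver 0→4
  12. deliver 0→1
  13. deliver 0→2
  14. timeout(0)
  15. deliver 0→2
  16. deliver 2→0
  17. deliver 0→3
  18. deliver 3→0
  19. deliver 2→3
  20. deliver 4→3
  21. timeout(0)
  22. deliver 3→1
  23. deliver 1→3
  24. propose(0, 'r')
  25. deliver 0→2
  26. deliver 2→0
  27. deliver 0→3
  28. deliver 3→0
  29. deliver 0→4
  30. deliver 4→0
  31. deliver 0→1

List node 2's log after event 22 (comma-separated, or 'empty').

r

e1 propose(0,'r'): 0[coor,t=1,-]
e2 deliver 0→2: 2[part,t=1,-]
e3 deliver 2→0: ·
e4 deliver 0→1: 1[part,t=1,-]
e5 deliver 1→0: ·
e6 deliver 0→3: 3[part,t=1,-]
e7 deliver 3→0: ·
e8 deliver 0→4: 4[part,t=1,-]
e9 deliver 4→0: 0[coor,t=1,r]
e10 deliver 0→3: 3[part,t=1,r]
e11 deliver 0→4: 4[part,t=1,r]
e12 deliver 0→1: 1[part,t=1,r]
e13 deliver 0→2: 2[part,t=1,r]
e14 timeout(0): 0[coor,t=2,r]
e15 deliver 0→2: 2[part,t=2,r]
e16 deliver 2→0: ·
e17 deliver 0→3: 3[part,t=2,r]
e18 deliver 3→0: ·
e19 deliver 2→3: ·
e20 deliver 4→3: ·
e21 timeout(0): 0[coor,t=3,r]
e22 deliver 3→1: ·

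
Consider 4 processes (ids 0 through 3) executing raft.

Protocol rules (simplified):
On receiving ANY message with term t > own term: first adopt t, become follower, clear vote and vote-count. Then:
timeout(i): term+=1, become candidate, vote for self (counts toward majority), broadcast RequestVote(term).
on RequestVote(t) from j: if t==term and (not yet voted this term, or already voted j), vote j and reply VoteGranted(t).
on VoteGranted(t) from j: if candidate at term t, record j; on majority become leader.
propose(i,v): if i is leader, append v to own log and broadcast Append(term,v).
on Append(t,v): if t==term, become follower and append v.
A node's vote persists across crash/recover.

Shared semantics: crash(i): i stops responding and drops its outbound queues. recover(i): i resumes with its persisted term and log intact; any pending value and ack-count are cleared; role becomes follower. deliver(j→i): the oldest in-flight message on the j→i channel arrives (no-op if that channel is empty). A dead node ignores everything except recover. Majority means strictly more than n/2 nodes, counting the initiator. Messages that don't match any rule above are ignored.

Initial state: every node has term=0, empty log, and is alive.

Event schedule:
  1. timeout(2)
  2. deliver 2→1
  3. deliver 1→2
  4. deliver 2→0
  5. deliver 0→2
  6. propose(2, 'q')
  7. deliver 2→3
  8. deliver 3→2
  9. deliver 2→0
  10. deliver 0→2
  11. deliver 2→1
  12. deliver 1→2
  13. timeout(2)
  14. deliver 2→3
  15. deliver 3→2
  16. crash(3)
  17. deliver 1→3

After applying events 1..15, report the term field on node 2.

[1] timeout(2) → N2(cand t1 [-])
[2] deliver 2→1 → N1(foll t1 [-])
[3] deliver 1→2 → ∅
[4] deliver 2→0 → N0(foll t1 [-])
[5] deliver 0→2 → N2(lead t1 [-])
[6] propose(2,'q') → N2(lead t1 [q])
[7] deliver 2→3 → N3(foll t1 [-])
[8] deliver 3→2 → ∅
[9] deliver 2→0 → N0(foll t1 [q])
[10] deliver 0→2 → ∅
[11] deliver 2→1 → N1(foll t1 [q])
[12] deliver 1→2 → ∅
[13] timeout(2) → N2(cand t2 [q])
[14] deliver 2→3 → N3(foll t1 [q])
[15] deliver 3→2 → ∅

2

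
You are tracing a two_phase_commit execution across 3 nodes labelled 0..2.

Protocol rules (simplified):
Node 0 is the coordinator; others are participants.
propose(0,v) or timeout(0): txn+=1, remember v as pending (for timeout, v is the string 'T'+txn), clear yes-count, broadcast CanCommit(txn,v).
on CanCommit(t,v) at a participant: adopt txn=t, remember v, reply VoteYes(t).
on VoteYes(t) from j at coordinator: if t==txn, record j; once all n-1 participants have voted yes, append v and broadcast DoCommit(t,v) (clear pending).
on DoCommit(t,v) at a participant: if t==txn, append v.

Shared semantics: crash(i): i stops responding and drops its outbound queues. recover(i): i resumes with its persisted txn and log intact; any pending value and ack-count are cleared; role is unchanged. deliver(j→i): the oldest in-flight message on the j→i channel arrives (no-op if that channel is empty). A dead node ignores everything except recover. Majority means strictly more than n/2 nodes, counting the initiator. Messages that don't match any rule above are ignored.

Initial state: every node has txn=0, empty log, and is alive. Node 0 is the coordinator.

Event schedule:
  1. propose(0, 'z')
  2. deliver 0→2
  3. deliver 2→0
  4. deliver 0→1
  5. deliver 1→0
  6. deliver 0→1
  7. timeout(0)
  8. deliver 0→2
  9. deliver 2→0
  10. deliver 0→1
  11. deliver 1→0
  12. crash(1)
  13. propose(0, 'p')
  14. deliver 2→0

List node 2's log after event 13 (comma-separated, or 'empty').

[1] propose(0,'z') → N0(coor t1 [-])
[2] deliver 0→2 → N2(part t1 [-])
[3] deliver 2→0 → ∅
[4] deliver 0→1 → N1(part t1 [-])
[5] deliver 1→0 → N0(coor t1 [z])
[6] deliver 0→1 → N1(part t1 [z])
[7] timeout(0) → N0(coor t2 [z])
[8] deliver 0→2 → N2(part t1 [z])
[9] deliver 2→0 → ∅
[10] deliver 0→1 → N1(part t2 [z])
[11] deliver 1→0 → ∅
[12] crash(1) → N1(✗part t2 [z])
[13] propose(0,'p') → N0(coor t3 [z])

z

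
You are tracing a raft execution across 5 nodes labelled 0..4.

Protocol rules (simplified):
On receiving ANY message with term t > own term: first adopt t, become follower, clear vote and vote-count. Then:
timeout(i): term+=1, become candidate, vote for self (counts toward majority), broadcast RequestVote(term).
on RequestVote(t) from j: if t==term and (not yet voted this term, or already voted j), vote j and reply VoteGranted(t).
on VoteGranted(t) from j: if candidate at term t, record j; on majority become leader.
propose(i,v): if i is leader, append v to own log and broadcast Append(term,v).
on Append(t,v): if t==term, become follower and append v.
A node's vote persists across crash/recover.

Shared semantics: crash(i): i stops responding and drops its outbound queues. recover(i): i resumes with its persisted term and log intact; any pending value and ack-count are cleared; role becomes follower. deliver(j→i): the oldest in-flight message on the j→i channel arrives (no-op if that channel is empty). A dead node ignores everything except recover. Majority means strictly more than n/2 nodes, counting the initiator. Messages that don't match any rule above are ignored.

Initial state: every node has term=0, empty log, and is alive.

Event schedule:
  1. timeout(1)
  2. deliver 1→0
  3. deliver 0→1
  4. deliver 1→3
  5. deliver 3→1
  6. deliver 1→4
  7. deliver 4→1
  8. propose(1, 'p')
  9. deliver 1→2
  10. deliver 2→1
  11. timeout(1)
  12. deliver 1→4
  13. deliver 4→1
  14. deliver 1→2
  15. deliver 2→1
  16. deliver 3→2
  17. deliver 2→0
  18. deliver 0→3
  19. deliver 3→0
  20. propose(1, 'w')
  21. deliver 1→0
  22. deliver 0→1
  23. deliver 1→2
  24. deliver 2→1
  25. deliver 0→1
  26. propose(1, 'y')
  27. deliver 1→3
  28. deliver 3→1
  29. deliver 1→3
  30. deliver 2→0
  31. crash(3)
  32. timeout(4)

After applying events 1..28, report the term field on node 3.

e1 timeout(1): 1[cand,t=1,-]
e2 deliver 1→0: 0[foll,t=1,-]
e3 deliver 0→1: ·
e4 deliver 1→3: 3[foll,t=1,-]
e5 deliver 3→1: 1[lead,t=1,-]
e6 deliver 1→4: 4[foll,t=1,-]
e7 deliver 4→1: ·
e8 propose(1,'p'): 1[lead,t=1,p]
e9 deliver 1→2: 2[foll,t=1,-]
e10 deliver 2→1: ·
e11 timeout(1): 1[cand,t=2,p]
e12 deliver 1→4: 4[foll,t=1,p]
e13 deliver 4→1: ·
e14 deliver 1→2: 2[foll,t=1,p]
e15 deliver 2→1: ·
e16 deliver 3→2: ·
e17 deliver 2→0: ·
e18 deliver 0→3: ·
e19 deliver 3→0: ·
e20 propose(1,'w'): ·
e21 deliver 1→0: 0[foll,t=1,p]
e22 deliver 0→1: ·
e23 deliver 1→2: 2[foll,t=2,p]
e24 deliver 2→1: ·
e25 deliver 0→1: ·
e26 propose(1,'y'): ·
e27 deliver 1→3: 3[foll,t=1,p]
e28 deliver 3→1: ·

1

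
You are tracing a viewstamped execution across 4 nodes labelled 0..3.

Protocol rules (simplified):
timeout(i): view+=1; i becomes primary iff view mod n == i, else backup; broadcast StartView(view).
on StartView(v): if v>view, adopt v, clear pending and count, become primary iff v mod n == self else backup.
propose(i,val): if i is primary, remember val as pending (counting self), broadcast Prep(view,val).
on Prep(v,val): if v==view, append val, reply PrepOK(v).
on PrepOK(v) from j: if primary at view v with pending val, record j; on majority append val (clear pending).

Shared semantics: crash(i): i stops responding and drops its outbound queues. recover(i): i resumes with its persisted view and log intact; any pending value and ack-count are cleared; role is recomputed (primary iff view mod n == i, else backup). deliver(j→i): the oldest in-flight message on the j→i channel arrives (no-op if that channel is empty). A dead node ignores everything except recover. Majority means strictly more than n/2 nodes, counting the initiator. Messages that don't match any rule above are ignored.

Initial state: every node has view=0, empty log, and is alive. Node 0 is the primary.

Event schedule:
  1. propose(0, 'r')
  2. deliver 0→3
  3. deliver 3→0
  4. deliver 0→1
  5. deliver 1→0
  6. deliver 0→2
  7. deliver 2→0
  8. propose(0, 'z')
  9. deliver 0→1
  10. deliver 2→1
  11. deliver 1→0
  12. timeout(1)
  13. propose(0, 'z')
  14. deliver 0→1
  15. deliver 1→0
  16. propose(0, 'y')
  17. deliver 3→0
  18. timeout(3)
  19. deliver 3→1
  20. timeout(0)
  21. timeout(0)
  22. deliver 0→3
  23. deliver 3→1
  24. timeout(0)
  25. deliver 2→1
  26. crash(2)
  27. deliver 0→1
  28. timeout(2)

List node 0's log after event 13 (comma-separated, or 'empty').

after 1 — propose(0,'r'): ·
after 2 — deliver 0→3: n3:back/v0/[r]
after 3 — deliver 3→0: ·
after 4 — deliver 0→1: n1:back/v0/[r]
after 5 — deliver 1→0: n0:prim/v0/[r]
after 6 — deliver 0→2: n2:back/v0/[r]
after 7 — deliver 2→0: ·
after 8 — propose(0,'z'): ·
after 9 — deliver 0→1: n1:back/v0/[r,z]
after 10 — deliver 2→1: ·
after 11 — deliver 1→0: ·
after 12 — timeout(1): n1:prim/v1/[r,z]
after 13 — propose(0,'z'): ·

r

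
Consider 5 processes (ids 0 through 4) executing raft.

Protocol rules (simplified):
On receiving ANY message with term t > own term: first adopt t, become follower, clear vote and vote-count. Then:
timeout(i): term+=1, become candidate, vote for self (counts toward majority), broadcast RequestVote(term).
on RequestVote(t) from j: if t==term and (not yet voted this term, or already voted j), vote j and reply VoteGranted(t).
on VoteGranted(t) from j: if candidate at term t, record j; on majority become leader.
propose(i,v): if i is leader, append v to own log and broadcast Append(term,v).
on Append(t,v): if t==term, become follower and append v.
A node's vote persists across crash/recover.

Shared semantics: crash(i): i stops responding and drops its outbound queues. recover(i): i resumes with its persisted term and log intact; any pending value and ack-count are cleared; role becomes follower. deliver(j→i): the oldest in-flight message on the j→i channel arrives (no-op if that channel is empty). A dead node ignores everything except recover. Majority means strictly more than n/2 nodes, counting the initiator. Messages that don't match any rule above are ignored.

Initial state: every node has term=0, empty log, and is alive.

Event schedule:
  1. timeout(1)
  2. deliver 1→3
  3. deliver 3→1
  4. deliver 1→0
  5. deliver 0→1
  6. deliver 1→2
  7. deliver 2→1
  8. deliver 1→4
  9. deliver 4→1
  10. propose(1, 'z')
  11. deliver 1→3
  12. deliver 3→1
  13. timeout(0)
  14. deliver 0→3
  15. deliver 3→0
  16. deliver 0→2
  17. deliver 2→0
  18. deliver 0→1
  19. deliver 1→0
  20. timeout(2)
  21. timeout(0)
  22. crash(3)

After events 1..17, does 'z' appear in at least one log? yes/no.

1. timeout(1):  <1:cand t1 ->
2. deliver 1→3:  <3:foll t1 ->
3. deliver 3→1:  nop
4. deliver 1→0:  <0:foll t1 ->
5. deliver 0→1:  <1:lead t1 ->
6. deliver 1→2:  <2:foll t1 ->
7. deliver 2→1:  nop
8. deliver 1→4:  <4:foll t1 ->
9. deliver 4→1:  nop
10. propose(1,'z'):  <1:lead t1 z>
11. deliver 1→3:  <3:foll t1 z>
12. deliver 3→1:  nop
13. timeout(0):  <0:cand t2 ->
14. deliver 0→3:  <3:foll t2 z>
15. deliver 3→0:  nop
16. deliver 0→2:  <2:foll t2 ->
17. deliver 2→0:  <0:lead t2 ->

yes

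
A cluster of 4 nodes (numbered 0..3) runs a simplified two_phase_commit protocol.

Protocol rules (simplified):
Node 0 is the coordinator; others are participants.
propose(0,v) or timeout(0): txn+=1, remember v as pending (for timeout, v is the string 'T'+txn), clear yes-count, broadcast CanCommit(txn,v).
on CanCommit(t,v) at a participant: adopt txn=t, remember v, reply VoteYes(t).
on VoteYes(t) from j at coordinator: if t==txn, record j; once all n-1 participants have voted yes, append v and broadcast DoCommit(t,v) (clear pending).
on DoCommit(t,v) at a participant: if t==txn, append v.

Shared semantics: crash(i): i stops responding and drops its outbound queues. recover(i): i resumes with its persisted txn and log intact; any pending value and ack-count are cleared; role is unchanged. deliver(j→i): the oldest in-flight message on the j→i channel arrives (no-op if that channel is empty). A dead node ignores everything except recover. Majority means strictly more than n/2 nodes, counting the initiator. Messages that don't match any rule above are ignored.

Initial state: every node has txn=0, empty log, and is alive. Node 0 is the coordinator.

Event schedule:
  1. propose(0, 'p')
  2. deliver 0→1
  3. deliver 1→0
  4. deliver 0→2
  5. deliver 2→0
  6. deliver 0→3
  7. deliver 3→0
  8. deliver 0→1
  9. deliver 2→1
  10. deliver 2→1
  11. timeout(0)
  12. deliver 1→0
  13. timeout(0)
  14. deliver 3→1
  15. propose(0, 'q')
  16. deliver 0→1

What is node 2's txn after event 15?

1. propose(0,'p'):  <0:coor t1 ->
2. deliver 0→1:  <1:part t1 ->
3. deliver 1→0:  nop
4. deliver 0→2:  <2:part t1 ->
5. deliver 2→0:  nop
6. deliver 0→3:  <3:part t1 ->
7. deliver 3→0:  <0:coor t1 p>
8. deliver 0→1:  <1:part t1 p>
9. deliver 2→1:  nop
10. deliver 2→1:  nop
11. timeout(0):  <0:coor t2 p>
12. deliver 1→0:  nop
13. timeout(0):  <0:coor t3 p>
14. deliver 3→1:  nop
15. propose(0,'q'):  <0:coor t4 p>

1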